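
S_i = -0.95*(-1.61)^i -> [-0.95, 1.53, -2.46, 3.96, -6.38]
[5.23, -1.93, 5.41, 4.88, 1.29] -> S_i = Random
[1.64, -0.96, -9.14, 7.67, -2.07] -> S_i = Random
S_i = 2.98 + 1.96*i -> [2.98, 4.94, 6.9, 8.86, 10.82]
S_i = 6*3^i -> [6, 18, 54, 162, 486]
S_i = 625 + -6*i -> [625, 619, 613, 607, 601]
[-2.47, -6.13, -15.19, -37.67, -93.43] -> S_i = -2.47*2.48^i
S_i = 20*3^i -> [20, 60, 180, 540, 1620]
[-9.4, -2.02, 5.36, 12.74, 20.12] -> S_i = -9.40 + 7.38*i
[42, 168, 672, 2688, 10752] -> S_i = 42*4^i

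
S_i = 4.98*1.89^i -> [4.98, 9.41, 17.79, 33.62, 63.54]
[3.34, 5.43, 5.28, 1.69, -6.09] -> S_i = Random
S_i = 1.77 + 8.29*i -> [1.77, 10.06, 18.35, 26.64, 34.93]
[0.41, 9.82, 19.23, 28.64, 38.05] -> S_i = 0.41 + 9.41*i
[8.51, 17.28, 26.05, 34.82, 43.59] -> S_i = 8.51 + 8.77*i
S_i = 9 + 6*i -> [9, 15, 21, 27, 33]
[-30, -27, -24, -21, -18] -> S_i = -30 + 3*i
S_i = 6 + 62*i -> [6, 68, 130, 192, 254]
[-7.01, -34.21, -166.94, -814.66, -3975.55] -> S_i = -7.01*4.88^i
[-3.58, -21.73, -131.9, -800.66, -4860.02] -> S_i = -3.58*6.07^i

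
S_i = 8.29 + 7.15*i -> [8.29, 15.44, 22.59, 29.74, 36.89]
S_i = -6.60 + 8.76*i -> [-6.6, 2.16, 10.92, 19.68, 28.44]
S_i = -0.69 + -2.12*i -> [-0.69, -2.81, -4.93, -7.05, -9.17]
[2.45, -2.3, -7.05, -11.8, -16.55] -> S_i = 2.45 + -4.75*i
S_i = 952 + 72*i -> [952, 1024, 1096, 1168, 1240]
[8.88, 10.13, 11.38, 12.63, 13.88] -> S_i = 8.88 + 1.25*i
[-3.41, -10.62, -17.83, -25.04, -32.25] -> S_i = -3.41 + -7.21*i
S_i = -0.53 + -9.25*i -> [-0.53, -9.78, -19.03, -28.28, -37.53]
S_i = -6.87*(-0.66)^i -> [-6.87, 4.53, -2.99, 1.98, -1.3]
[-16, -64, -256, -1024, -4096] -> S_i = -16*4^i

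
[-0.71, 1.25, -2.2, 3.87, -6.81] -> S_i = -0.71*(-1.76)^i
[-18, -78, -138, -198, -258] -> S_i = -18 + -60*i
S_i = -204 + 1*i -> [-204, -203, -202, -201, -200]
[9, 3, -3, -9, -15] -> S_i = 9 + -6*i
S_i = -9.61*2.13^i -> [-9.61, -20.47, -43.6, -92.87, -197.81]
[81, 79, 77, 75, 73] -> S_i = 81 + -2*i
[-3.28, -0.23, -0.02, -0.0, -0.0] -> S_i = -3.28*0.07^i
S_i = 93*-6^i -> [93, -558, 3348, -20088, 120528]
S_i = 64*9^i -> [64, 576, 5184, 46656, 419904]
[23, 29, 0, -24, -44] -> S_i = Random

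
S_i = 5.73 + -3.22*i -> [5.73, 2.51, -0.71, -3.93, -7.15]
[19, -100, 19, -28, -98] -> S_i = Random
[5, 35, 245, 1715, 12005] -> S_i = 5*7^i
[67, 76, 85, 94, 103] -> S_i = 67 + 9*i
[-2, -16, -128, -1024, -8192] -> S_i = -2*8^i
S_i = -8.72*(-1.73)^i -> [-8.72, 15.09, -26.1, 45.15, -78.11]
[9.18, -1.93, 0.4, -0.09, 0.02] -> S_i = 9.18*(-0.21)^i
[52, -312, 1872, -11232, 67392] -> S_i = 52*-6^i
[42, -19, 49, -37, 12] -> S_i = Random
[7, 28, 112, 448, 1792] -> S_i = 7*4^i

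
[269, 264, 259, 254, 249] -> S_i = 269 + -5*i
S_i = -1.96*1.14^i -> [-1.96, -2.23, -2.55, -2.9, -3.31]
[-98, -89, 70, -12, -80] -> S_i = Random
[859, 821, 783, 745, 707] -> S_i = 859 + -38*i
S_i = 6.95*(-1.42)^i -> [6.95, -9.87, 14.01, -19.9, 28.26]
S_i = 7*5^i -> [7, 35, 175, 875, 4375]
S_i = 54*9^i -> [54, 486, 4374, 39366, 354294]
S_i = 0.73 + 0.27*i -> [0.73, 1.0, 1.27, 1.54, 1.81]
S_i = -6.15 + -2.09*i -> [-6.15, -8.24, -10.33, -12.42, -14.51]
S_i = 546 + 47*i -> [546, 593, 640, 687, 734]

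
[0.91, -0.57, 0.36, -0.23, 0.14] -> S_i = 0.91*(-0.63)^i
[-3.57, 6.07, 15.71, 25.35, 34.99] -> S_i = -3.57 + 9.64*i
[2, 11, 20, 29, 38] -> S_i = 2 + 9*i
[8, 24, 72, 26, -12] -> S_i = Random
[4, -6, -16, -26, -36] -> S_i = 4 + -10*i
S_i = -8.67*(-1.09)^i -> [-8.67, 9.45, -10.3, 11.23, -12.24]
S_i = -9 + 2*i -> [-9, -7, -5, -3, -1]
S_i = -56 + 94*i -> [-56, 38, 132, 226, 320]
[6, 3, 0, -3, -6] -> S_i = 6 + -3*i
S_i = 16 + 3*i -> [16, 19, 22, 25, 28]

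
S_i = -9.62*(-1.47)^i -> [-9.62, 14.14, -20.79, 30.56, -44.92]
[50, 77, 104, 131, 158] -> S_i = 50 + 27*i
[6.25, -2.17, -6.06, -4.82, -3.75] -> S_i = Random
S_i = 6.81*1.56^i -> [6.81, 10.62, 16.57, 25.85, 40.33]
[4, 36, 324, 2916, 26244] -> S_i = 4*9^i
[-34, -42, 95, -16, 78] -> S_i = Random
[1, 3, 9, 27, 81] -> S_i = 1*3^i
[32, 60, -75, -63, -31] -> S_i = Random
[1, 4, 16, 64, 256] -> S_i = 1*4^i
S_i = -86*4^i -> [-86, -344, -1376, -5504, -22016]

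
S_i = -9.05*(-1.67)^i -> [-9.05, 15.11, -25.24, 42.15, -70.39]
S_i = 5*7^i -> [5, 35, 245, 1715, 12005]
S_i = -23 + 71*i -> [-23, 48, 119, 190, 261]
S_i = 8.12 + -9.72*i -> [8.12, -1.6, -11.32, -21.04, -30.76]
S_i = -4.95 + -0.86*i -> [-4.95, -5.81, -6.67, -7.53, -8.39]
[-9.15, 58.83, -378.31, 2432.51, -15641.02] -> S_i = -9.15*(-6.43)^i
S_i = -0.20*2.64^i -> [-0.2, -0.53, -1.39, -3.68, -9.72]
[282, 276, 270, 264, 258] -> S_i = 282 + -6*i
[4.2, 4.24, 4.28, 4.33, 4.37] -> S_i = 4.20*1.01^i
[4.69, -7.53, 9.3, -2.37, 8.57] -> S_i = Random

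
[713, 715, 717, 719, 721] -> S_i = 713 + 2*i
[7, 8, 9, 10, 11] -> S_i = 7 + 1*i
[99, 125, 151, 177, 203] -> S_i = 99 + 26*i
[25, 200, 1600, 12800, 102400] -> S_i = 25*8^i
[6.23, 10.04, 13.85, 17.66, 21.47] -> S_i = 6.23 + 3.81*i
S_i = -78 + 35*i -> [-78, -43, -8, 27, 62]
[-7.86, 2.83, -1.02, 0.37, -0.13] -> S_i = -7.86*(-0.36)^i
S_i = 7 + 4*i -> [7, 11, 15, 19, 23]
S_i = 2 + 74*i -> [2, 76, 150, 224, 298]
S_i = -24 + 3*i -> [-24, -21, -18, -15, -12]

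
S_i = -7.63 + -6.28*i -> [-7.63, -13.91, -20.19, -26.47, -32.75]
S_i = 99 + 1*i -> [99, 100, 101, 102, 103]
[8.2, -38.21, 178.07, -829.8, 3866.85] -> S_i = 8.20*(-4.66)^i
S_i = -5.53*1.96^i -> [-5.53, -10.84, -21.24, -41.64, -81.61]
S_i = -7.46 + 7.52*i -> [-7.46, 0.06, 7.58, 15.1, 22.62]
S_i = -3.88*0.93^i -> [-3.88, -3.61, -3.36, -3.12, -2.9]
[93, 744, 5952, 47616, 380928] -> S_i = 93*8^i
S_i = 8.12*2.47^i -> [8.12, 20.06, 49.54, 122.36, 302.23]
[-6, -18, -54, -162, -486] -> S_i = -6*3^i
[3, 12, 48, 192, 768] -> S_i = 3*4^i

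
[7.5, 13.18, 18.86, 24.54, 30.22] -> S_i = 7.50 + 5.68*i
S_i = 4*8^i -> [4, 32, 256, 2048, 16384]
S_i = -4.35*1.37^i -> [-4.35, -5.96, -8.16, -11.19, -15.32]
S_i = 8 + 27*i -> [8, 35, 62, 89, 116]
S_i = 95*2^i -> [95, 190, 380, 760, 1520]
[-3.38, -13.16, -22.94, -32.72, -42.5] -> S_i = -3.38 + -9.78*i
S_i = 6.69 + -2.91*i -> [6.69, 3.78, 0.87, -2.04, -4.95]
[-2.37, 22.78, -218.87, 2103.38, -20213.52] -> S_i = -2.37*(-9.61)^i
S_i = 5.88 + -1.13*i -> [5.88, 4.75, 3.62, 2.49, 1.36]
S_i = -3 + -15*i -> [-3, -18, -33, -48, -63]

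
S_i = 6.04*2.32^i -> [6.04, 14.01, 32.51, 75.42, 174.98]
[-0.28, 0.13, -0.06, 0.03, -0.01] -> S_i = -0.28*(-0.47)^i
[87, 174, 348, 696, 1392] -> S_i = 87*2^i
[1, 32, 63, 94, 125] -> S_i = 1 + 31*i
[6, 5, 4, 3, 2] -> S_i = 6 + -1*i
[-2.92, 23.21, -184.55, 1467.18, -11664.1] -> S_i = -2.92*(-7.95)^i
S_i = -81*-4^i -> [-81, 324, -1296, 5184, -20736]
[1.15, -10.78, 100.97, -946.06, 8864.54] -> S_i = 1.15*(-9.37)^i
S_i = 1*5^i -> [1, 5, 25, 125, 625]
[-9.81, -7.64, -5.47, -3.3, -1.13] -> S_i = -9.81 + 2.17*i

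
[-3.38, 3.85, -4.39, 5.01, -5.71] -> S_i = -3.38*(-1.14)^i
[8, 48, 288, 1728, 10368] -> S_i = 8*6^i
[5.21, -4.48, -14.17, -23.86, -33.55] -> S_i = 5.21 + -9.69*i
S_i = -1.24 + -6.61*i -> [-1.24, -7.85, -14.46, -21.07, -27.68]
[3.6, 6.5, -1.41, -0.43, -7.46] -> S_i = Random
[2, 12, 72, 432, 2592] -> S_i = 2*6^i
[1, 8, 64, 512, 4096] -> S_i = 1*8^i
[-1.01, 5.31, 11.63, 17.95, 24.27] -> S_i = -1.01 + 6.32*i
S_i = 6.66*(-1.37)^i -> [6.66, -9.12, 12.5, -17.13, 23.46]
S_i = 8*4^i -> [8, 32, 128, 512, 2048]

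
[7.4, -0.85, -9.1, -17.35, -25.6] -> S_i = 7.40 + -8.25*i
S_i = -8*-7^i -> [-8, 56, -392, 2744, -19208]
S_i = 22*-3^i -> [22, -66, 198, -594, 1782]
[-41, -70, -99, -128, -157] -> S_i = -41 + -29*i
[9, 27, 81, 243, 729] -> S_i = 9*3^i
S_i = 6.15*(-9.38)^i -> [6.15, -57.69, 541.1, -5075.56, 47608.72]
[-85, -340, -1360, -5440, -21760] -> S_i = -85*4^i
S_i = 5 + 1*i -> [5, 6, 7, 8, 9]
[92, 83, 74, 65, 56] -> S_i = 92 + -9*i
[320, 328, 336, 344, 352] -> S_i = 320 + 8*i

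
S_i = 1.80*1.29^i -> [1.8, 2.32, 3.0, 3.86, 4.98]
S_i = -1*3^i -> [-1, -3, -9, -27, -81]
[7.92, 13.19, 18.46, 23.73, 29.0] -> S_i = 7.92 + 5.27*i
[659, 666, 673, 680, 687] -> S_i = 659 + 7*i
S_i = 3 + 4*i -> [3, 7, 11, 15, 19]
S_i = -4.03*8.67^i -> [-4.03, -34.94, -302.93, -2626.41, -22770.97]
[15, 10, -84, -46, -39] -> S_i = Random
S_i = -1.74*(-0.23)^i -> [-1.74, 0.4, -0.09, 0.02, -0.0]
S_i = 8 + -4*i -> [8, 4, 0, -4, -8]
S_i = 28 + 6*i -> [28, 34, 40, 46, 52]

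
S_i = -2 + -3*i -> [-2, -5, -8, -11, -14]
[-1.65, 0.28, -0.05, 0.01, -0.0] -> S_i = -1.65*(-0.17)^i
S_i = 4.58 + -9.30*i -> [4.58, -4.72, -14.02, -23.32, -32.62]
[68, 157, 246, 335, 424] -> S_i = 68 + 89*i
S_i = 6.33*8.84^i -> [6.33, 55.96, 494.66, 4372.81, 38655.63]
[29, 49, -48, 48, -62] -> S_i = Random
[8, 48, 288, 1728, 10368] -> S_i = 8*6^i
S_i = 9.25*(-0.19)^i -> [9.25, -1.76, 0.33, -0.06, 0.01]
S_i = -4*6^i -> [-4, -24, -144, -864, -5184]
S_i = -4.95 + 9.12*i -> [-4.95, 4.17, 13.29, 22.41, 31.53]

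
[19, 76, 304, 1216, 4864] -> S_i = 19*4^i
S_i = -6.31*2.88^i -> [-6.31, -18.17, -52.34, -150.73, -434.11]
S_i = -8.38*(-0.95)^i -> [-8.38, 7.96, -7.56, 7.18, -6.83]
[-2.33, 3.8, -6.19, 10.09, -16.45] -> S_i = -2.33*(-1.63)^i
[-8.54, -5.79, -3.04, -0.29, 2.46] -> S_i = -8.54 + 2.75*i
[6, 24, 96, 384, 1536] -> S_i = 6*4^i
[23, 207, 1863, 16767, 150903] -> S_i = 23*9^i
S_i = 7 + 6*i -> [7, 13, 19, 25, 31]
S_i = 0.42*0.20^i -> [0.42, 0.08, 0.02, 0.0, 0.0]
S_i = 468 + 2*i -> [468, 470, 472, 474, 476]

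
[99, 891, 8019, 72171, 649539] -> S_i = 99*9^i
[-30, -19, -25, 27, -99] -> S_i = Random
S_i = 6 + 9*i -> [6, 15, 24, 33, 42]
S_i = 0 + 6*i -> [0, 6, 12, 18, 24]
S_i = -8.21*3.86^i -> [-8.21, -31.69, -122.33, -472.18, -1822.6]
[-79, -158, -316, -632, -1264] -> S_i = -79*2^i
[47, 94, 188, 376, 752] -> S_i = 47*2^i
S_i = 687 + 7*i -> [687, 694, 701, 708, 715]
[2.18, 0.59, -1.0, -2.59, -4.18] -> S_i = 2.18 + -1.59*i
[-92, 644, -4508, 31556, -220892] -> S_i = -92*-7^i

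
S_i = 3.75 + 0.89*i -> [3.75, 4.64, 5.53, 6.42, 7.31]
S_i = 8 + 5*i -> [8, 13, 18, 23, 28]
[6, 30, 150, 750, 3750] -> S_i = 6*5^i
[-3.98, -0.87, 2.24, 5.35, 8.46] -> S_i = -3.98 + 3.11*i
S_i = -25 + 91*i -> [-25, 66, 157, 248, 339]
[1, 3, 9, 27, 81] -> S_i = 1*3^i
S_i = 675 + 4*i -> [675, 679, 683, 687, 691]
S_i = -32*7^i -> [-32, -224, -1568, -10976, -76832]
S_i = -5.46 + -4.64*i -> [-5.46, -10.1, -14.74, -19.38, -24.02]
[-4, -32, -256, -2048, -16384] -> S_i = -4*8^i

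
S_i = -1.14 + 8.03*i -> [-1.14, 6.89, 14.92, 22.95, 30.98]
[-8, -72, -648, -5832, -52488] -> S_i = -8*9^i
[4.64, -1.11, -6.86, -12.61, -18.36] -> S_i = 4.64 + -5.75*i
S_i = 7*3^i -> [7, 21, 63, 189, 567]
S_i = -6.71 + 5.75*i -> [-6.71, -0.96, 4.79, 10.54, 16.29]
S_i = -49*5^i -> [-49, -245, -1225, -6125, -30625]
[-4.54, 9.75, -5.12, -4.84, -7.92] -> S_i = Random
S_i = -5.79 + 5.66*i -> [-5.79, -0.13, 5.53, 11.19, 16.85]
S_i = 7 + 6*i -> [7, 13, 19, 25, 31]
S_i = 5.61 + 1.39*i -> [5.61, 7.0, 8.39, 9.78, 11.17]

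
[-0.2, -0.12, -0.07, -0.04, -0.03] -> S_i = -0.20*0.60^i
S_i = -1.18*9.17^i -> [-1.18, -10.82, -99.22, -909.89, -8343.71]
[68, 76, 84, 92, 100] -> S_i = 68 + 8*i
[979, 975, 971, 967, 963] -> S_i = 979 + -4*i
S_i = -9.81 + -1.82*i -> [-9.81, -11.63, -13.45, -15.27, -17.09]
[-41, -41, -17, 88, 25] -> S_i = Random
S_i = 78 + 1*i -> [78, 79, 80, 81, 82]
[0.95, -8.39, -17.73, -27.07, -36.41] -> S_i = 0.95 + -9.34*i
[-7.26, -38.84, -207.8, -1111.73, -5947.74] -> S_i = -7.26*5.35^i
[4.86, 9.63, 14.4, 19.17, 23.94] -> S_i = 4.86 + 4.77*i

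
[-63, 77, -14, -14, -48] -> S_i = Random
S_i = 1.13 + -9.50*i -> [1.13, -8.37, -17.87, -27.37, -36.87]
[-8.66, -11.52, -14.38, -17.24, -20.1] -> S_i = -8.66 + -2.86*i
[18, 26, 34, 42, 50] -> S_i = 18 + 8*i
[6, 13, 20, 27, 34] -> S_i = 6 + 7*i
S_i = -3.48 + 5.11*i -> [-3.48, 1.63, 6.74, 11.85, 16.96]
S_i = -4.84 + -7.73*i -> [-4.84, -12.57, -20.3, -28.03, -35.76]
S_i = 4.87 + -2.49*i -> [4.87, 2.38, -0.11, -2.6, -5.09]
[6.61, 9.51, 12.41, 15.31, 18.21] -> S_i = 6.61 + 2.90*i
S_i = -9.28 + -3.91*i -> [-9.28, -13.19, -17.1, -21.01, -24.92]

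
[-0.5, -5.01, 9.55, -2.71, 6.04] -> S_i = Random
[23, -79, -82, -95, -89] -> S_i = Random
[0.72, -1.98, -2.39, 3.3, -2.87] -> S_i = Random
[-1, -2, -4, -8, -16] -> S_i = -1*2^i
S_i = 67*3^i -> [67, 201, 603, 1809, 5427]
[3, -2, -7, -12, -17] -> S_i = 3 + -5*i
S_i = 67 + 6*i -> [67, 73, 79, 85, 91]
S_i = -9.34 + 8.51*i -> [-9.34, -0.83, 7.68, 16.19, 24.7]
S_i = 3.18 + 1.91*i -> [3.18, 5.09, 7.0, 8.91, 10.82]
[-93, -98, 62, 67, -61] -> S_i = Random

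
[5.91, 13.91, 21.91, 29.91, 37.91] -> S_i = 5.91 + 8.00*i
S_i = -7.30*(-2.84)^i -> [-7.3, 20.73, -58.88, 167.22, -474.89]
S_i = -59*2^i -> [-59, -118, -236, -472, -944]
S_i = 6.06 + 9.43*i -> [6.06, 15.49, 24.92, 34.35, 43.78]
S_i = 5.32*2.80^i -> [5.32, 14.9, 41.71, 116.78, 327.0]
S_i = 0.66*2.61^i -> [0.66, 1.72, 4.5, 11.73, 30.63]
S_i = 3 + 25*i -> [3, 28, 53, 78, 103]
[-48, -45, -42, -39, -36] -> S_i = -48 + 3*i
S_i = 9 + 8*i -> [9, 17, 25, 33, 41]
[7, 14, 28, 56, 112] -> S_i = 7*2^i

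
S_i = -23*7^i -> [-23, -161, -1127, -7889, -55223]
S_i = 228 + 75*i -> [228, 303, 378, 453, 528]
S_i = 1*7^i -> [1, 7, 49, 343, 2401]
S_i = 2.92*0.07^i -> [2.92, 0.2, 0.01, 0.0, 0.0]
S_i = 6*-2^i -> [6, -12, 24, -48, 96]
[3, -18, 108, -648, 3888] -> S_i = 3*-6^i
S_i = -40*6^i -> [-40, -240, -1440, -8640, -51840]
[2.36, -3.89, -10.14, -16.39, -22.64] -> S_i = 2.36 + -6.25*i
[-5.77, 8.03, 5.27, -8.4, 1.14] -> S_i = Random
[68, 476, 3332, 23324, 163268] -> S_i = 68*7^i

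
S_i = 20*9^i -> [20, 180, 1620, 14580, 131220]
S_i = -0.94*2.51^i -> [-0.94, -2.36, -5.92, -14.86, -37.31]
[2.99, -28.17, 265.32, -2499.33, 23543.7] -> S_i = 2.99*(-9.42)^i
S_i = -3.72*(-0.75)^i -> [-3.72, 2.79, -2.09, 1.57, -1.18]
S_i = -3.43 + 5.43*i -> [-3.43, 2.0, 7.43, 12.86, 18.29]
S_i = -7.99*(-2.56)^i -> [-7.99, 20.45, -52.36, 134.05, -343.17]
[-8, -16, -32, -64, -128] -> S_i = -8*2^i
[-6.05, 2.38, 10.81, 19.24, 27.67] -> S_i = -6.05 + 8.43*i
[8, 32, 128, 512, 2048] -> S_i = 8*4^i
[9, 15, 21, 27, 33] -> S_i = 9 + 6*i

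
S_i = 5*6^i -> [5, 30, 180, 1080, 6480]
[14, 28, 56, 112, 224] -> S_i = 14*2^i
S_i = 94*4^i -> [94, 376, 1504, 6016, 24064]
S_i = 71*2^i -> [71, 142, 284, 568, 1136]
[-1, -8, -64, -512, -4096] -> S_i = -1*8^i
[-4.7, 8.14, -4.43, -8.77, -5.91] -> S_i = Random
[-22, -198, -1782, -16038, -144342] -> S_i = -22*9^i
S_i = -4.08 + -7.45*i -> [-4.08, -11.53, -18.98, -26.43, -33.88]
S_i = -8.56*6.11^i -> [-8.56, -52.3, -319.56, -1952.53, -11929.95]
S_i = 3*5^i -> [3, 15, 75, 375, 1875]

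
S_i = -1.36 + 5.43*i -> [-1.36, 4.07, 9.5, 14.93, 20.36]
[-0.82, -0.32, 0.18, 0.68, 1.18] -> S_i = -0.82 + 0.50*i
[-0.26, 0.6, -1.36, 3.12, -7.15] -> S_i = -0.26*(-2.29)^i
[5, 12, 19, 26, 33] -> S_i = 5 + 7*i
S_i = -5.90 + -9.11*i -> [-5.9, -15.01, -24.12, -33.23, -42.34]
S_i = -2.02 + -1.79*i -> [-2.02, -3.81, -5.6, -7.39, -9.18]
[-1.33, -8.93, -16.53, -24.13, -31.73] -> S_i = -1.33 + -7.60*i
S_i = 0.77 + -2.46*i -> [0.77, -1.69, -4.15, -6.61, -9.07]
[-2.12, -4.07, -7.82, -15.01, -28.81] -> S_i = -2.12*1.92^i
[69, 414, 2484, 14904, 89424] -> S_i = 69*6^i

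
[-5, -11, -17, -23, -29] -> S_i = -5 + -6*i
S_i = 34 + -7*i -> [34, 27, 20, 13, 6]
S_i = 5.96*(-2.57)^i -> [5.96, -15.32, 39.37, -101.17, 260.0]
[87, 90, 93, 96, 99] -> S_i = 87 + 3*i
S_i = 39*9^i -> [39, 351, 3159, 28431, 255879]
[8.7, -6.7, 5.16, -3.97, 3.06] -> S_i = 8.70*(-0.77)^i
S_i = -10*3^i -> [-10, -30, -90, -270, -810]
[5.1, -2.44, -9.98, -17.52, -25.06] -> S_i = 5.10 + -7.54*i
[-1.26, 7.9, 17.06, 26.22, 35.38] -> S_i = -1.26 + 9.16*i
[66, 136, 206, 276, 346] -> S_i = 66 + 70*i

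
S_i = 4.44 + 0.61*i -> [4.44, 5.05, 5.66, 6.27, 6.88]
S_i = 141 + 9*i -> [141, 150, 159, 168, 177]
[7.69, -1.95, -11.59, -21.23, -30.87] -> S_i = 7.69 + -9.64*i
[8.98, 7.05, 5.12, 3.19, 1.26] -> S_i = 8.98 + -1.93*i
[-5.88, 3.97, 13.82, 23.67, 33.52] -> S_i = -5.88 + 9.85*i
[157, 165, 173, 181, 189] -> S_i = 157 + 8*i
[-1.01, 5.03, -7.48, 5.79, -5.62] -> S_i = Random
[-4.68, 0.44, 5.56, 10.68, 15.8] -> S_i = -4.68 + 5.12*i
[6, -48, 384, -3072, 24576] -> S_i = 6*-8^i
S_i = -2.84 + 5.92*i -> [-2.84, 3.08, 9.0, 14.92, 20.84]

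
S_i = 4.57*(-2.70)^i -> [4.57, -12.34, 33.32, -89.95, 242.87]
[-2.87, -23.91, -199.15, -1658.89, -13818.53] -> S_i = -2.87*8.33^i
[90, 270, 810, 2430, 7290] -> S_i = 90*3^i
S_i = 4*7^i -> [4, 28, 196, 1372, 9604]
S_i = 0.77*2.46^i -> [0.77, 1.89, 4.66, 11.46, 28.2]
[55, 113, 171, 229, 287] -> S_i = 55 + 58*i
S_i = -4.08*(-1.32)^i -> [-4.08, 5.39, -7.11, 9.38, -12.39]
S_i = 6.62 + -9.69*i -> [6.62, -3.07, -12.76, -22.45, -32.14]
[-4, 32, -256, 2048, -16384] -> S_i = -4*-8^i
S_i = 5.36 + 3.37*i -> [5.36, 8.73, 12.1, 15.47, 18.84]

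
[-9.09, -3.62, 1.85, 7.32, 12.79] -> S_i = -9.09 + 5.47*i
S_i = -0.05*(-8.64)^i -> [-0.05, 0.43, -3.73, 32.25, -278.63]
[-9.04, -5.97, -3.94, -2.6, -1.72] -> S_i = -9.04*0.66^i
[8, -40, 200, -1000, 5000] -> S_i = 8*-5^i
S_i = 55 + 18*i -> [55, 73, 91, 109, 127]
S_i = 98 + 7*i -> [98, 105, 112, 119, 126]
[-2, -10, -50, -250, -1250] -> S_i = -2*5^i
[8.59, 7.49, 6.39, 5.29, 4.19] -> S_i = 8.59 + -1.10*i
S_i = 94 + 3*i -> [94, 97, 100, 103, 106]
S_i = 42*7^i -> [42, 294, 2058, 14406, 100842]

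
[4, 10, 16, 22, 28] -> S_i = 4 + 6*i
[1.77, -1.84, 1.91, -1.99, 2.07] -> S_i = 1.77*(-1.04)^i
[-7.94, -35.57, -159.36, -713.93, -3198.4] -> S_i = -7.94*4.48^i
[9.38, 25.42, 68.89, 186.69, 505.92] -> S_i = 9.38*2.71^i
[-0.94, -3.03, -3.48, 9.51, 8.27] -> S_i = Random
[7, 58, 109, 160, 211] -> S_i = 7 + 51*i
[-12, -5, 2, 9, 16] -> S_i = -12 + 7*i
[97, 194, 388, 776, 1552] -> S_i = 97*2^i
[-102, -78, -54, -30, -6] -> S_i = -102 + 24*i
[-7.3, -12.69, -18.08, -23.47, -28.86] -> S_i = -7.30 + -5.39*i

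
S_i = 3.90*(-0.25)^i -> [3.9, -0.98, 0.24, -0.06, 0.02]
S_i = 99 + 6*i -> [99, 105, 111, 117, 123]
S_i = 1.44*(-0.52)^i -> [1.44, -0.75, 0.39, -0.2, 0.11]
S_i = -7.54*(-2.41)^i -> [-7.54, 18.17, -43.79, 105.54, -254.35]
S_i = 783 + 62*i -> [783, 845, 907, 969, 1031]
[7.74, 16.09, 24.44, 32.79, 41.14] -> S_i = 7.74 + 8.35*i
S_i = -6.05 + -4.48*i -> [-6.05, -10.53, -15.01, -19.49, -23.97]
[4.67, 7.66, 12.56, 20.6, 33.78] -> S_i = 4.67*1.64^i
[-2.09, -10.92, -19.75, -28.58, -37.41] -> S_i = -2.09 + -8.83*i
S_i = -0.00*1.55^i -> [-0.0, -0.0, -0.0, -0.0, -0.0]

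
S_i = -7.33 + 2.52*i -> [-7.33, -4.81, -2.29, 0.23, 2.75]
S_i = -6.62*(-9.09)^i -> [-6.62, 60.18, -547.0, 4972.21, -45197.41]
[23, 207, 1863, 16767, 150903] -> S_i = 23*9^i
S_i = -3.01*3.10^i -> [-3.01, -9.33, -28.93, -89.67, -277.98]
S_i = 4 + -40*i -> [4, -36, -76, -116, -156]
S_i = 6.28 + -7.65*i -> [6.28, -1.37, -9.02, -16.67, -24.32]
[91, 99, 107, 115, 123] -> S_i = 91 + 8*i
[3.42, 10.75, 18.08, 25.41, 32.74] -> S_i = 3.42 + 7.33*i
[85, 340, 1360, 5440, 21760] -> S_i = 85*4^i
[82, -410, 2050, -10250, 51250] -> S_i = 82*-5^i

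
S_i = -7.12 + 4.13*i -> [-7.12, -2.99, 1.14, 5.27, 9.4]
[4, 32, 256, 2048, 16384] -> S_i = 4*8^i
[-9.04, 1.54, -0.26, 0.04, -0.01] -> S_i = -9.04*(-0.17)^i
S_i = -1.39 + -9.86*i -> [-1.39, -11.25, -21.11, -30.97, -40.83]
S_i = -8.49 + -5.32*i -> [-8.49, -13.81, -19.13, -24.45, -29.77]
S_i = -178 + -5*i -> [-178, -183, -188, -193, -198]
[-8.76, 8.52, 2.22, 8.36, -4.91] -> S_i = Random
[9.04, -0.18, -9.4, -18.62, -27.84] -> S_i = 9.04 + -9.22*i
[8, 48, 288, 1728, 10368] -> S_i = 8*6^i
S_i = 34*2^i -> [34, 68, 136, 272, 544]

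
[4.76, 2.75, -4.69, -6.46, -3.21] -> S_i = Random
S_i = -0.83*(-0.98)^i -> [-0.83, 0.81, -0.8, 0.78, -0.77]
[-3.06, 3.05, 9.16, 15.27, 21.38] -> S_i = -3.06 + 6.11*i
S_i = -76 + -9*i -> [-76, -85, -94, -103, -112]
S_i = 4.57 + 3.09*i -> [4.57, 7.66, 10.75, 13.84, 16.93]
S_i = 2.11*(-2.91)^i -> [2.11, -6.14, 17.87, -51.99, 151.31]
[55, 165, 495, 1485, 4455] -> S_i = 55*3^i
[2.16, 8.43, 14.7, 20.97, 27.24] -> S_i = 2.16 + 6.27*i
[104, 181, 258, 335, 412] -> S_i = 104 + 77*i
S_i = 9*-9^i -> [9, -81, 729, -6561, 59049]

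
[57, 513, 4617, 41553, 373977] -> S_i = 57*9^i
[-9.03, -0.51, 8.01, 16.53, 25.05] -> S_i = -9.03 + 8.52*i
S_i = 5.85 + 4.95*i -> [5.85, 10.8, 15.75, 20.7, 25.65]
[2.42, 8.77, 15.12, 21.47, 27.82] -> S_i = 2.42 + 6.35*i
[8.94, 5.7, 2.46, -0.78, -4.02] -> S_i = 8.94 + -3.24*i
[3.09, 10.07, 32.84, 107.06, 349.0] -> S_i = 3.09*3.26^i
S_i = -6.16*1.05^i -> [-6.16, -6.47, -6.79, -7.13, -7.49]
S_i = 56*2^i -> [56, 112, 224, 448, 896]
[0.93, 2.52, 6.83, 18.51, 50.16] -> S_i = 0.93*2.71^i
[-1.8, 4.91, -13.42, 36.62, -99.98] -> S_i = -1.80*(-2.73)^i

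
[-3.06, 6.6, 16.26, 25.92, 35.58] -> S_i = -3.06 + 9.66*i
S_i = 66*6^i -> [66, 396, 2376, 14256, 85536]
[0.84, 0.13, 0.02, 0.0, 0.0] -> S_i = 0.84*0.16^i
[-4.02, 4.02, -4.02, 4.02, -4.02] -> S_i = -4.02*(-1.00)^i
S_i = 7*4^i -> [7, 28, 112, 448, 1792]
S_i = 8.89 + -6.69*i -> [8.89, 2.2, -4.49, -11.18, -17.87]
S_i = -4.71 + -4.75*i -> [-4.71, -9.46, -14.21, -18.96, -23.71]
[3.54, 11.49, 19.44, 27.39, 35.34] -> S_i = 3.54 + 7.95*i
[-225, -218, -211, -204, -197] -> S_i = -225 + 7*i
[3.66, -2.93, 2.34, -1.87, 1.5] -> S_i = 3.66*(-0.80)^i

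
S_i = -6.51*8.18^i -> [-6.51, -53.25, -435.6, -3563.21, -29147.02]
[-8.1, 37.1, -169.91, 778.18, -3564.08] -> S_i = -8.10*(-4.58)^i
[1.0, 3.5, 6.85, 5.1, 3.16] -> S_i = Random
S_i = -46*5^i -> [-46, -230, -1150, -5750, -28750]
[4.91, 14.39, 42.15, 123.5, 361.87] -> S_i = 4.91*2.93^i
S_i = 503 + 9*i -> [503, 512, 521, 530, 539]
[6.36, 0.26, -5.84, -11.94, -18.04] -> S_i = 6.36 + -6.10*i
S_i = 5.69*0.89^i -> [5.69, 5.06, 4.51, 4.01, 3.57]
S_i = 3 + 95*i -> [3, 98, 193, 288, 383]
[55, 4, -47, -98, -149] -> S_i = 55 + -51*i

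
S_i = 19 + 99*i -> [19, 118, 217, 316, 415]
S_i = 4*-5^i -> [4, -20, 100, -500, 2500]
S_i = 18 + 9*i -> [18, 27, 36, 45, 54]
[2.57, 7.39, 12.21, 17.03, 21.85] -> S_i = 2.57 + 4.82*i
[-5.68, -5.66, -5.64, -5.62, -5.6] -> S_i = -5.68 + 0.02*i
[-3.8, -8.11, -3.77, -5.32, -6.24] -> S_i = Random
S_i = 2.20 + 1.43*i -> [2.2, 3.63, 5.06, 6.49, 7.92]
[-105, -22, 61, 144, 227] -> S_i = -105 + 83*i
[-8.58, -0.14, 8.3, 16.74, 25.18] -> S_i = -8.58 + 8.44*i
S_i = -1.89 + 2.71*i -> [-1.89, 0.82, 3.53, 6.24, 8.95]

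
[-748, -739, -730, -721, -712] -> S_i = -748 + 9*i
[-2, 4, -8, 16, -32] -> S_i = -2*-2^i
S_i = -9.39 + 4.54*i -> [-9.39, -4.85, -0.31, 4.23, 8.77]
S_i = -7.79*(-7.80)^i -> [-7.79, 60.76, -473.94, 3696.76, -28834.73]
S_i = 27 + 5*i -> [27, 32, 37, 42, 47]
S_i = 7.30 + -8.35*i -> [7.3, -1.05, -9.4, -17.75, -26.1]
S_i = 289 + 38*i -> [289, 327, 365, 403, 441]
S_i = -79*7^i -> [-79, -553, -3871, -27097, -189679]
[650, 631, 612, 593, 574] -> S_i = 650 + -19*i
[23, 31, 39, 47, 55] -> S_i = 23 + 8*i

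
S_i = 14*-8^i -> [14, -112, 896, -7168, 57344]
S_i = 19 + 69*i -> [19, 88, 157, 226, 295]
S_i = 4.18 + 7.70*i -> [4.18, 11.88, 19.58, 27.28, 34.98]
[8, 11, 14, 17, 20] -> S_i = 8 + 3*i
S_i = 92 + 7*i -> [92, 99, 106, 113, 120]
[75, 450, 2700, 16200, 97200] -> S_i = 75*6^i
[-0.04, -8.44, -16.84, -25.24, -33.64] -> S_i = -0.04 + -8.40*i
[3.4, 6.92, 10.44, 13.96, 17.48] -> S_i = 3.40 + 3.52*i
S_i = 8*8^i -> [8, 64, 512, 4096, 32768]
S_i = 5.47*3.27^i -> [5.47, 17.89, 58.49, 191.26, 625.43]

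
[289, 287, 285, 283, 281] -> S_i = 289 + -2*i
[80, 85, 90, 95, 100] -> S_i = 80 + 5*i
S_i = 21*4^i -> [21, 84, 336, 1344, 5376]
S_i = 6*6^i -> [6, 36, 216, 1296, 7776]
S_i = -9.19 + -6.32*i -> [-9.19, -15.51, -21.83, -28.15, -34.47]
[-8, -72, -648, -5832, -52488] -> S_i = -8*9^i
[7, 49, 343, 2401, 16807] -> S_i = 7*7^i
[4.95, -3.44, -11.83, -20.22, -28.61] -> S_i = 4.95 + -8.39*i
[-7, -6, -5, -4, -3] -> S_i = -7 + 1*i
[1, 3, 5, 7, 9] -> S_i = 1 + 2*i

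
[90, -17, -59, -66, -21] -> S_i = Random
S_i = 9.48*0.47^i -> [9.48, 4.46, 2.09, 0.98, 0.46]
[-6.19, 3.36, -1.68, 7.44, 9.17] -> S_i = Random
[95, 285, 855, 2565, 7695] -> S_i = 95*3^i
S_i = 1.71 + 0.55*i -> [1.71, 2.26, 2.81, 3.36, 3.91]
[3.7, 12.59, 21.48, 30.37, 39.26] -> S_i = 3.70 + 8.89*i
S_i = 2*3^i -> [2, 6, 18, 54, 162]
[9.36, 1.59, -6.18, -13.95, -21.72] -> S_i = 9.36 + -7.77*i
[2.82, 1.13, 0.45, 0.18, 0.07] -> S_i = 2.82*0.40^i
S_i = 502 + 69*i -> [502, 571, 640, 709, 778]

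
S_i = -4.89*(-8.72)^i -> [-4.89, 42.64, -371.83, 3242.34, -28273.19]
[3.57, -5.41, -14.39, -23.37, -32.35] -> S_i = 3.57 + -8.98*i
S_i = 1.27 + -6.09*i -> [1.27, -4.82, -10.91, -17.0, -23.09]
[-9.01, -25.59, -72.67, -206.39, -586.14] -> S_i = -9.01*2.84^i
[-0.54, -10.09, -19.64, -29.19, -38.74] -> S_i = -0.54 + -9.55*i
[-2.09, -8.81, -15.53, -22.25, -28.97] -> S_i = -2.09 + -6.72*i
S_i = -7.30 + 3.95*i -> [-7.3, -3.35, 0.6, 4.55, 8.5]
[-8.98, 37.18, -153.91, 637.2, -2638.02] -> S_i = -8.98*(-4.14)^i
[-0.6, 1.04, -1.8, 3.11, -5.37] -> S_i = -0.60*(-1.73)^i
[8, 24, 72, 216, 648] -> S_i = 8*3^i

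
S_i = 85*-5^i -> [85, -425, 2125, -10625, 53125]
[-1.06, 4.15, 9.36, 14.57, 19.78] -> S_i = -1.06 + 5.21*i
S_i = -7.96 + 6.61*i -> [-7.96, -1.35, 5.26, 11.87, 18.48]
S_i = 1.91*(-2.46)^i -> [1.91, -4.7, 11.56, -28.43, 69.95]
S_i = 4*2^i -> [4, 8, 16, 32, 64]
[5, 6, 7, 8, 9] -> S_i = 5 + 1*i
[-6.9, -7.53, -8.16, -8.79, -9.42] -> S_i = -6.90 + -0.63*i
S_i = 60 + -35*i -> [60, 25, -10, -45, -80]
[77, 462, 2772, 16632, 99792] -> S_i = 77*6^i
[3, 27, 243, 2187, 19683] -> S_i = 3*9^i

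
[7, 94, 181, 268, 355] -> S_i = 7 + 87*i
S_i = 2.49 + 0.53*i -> [2.49, 3.02, 3.55, 4.08, 4.61]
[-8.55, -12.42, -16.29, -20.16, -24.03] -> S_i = -8.55 + -3.87*i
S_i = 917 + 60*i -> [917, 977, 1037, 1097, 1157]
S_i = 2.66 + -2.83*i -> [2.66, -0.17, -3.0, -5.83, -8.66]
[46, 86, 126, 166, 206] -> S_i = 46 + 40*i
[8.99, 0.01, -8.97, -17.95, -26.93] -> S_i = 8.99 + -8.98*i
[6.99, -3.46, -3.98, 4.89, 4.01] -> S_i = Random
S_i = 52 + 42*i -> [52, 94, 136, 178, 220]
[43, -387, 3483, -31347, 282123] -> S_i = 43*-9^i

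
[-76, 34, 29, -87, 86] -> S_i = Random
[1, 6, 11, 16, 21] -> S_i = 1 + 5*i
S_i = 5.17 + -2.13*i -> [5.17, 3.04, 0.91, -1.22, -3.35]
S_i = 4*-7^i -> [4, -28, 196, -1372, 9604]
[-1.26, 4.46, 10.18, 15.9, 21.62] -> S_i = -1.26 + 5.72*i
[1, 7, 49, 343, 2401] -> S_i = 1*7^i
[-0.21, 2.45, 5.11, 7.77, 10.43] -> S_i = -0.21 + 2.66*i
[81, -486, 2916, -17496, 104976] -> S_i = 81*-6^i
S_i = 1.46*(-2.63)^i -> [1.46, -3.84, 10.1, -26.56, 69.85]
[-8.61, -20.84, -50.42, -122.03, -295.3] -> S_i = -8.61*2.42^i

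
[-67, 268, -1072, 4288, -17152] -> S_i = -67*-4^i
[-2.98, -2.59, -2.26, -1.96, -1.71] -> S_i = -2.98*0.87^i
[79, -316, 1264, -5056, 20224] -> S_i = 79*-4^i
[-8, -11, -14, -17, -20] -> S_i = -8 + -3*i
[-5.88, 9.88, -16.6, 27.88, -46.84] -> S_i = -5.88*(-1.68)^i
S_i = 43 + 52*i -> [43, 95, 147, 199, 251]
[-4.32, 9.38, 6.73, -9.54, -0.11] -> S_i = Random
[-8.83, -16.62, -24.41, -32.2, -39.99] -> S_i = -8.83 + -7.79*i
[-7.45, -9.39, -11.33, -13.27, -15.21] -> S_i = -7.45 + -1.94*i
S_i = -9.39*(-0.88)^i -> [-9.39, 8.26, -7.27, 6.4, -5.63]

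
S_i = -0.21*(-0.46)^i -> [-0.21, 0.1, -0.04, 0.02, -0.01]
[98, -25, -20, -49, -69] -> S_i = Random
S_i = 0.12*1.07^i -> [0.12, 0.13, 0.14, 0.15, 0.16]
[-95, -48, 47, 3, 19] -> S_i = Random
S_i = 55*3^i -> [55, 165, 495, 1485, 4455]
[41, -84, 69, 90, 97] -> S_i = Random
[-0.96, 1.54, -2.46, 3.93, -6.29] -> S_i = -0.96*(-1.60)^i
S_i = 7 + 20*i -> [7, 27, 47, 67, 87]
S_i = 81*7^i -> [81, 567, 3969, 27783, 194481]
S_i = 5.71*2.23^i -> [5.71, 12.73, 28.4, 63.32, 141.21]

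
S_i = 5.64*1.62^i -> [5.64, 9.14, 14.8, 23.98, 38.85]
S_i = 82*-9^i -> [82, -738, 6642, -59778, 538002]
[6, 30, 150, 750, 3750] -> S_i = 6*5^i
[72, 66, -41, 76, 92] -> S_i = Random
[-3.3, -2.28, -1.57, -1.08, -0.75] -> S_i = -3.30*0.69^i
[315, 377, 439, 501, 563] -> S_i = 315 + 62*i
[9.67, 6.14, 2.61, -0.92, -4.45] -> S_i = 9.67 + -3.53*i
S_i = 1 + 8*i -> [1, 9, 17, 25, 33]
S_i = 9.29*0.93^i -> [9.29, 8.64, 8.03, 7.47, 6.95]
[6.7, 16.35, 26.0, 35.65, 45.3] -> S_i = 6.70 + 9.65*i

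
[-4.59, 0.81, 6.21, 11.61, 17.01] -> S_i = -4.59 + 5.40*i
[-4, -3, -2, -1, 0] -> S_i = -4 + 1*i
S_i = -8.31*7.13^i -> [-8.31, -59.25, -422.45, -3012.1, -21476.28]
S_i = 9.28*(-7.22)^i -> [9.28, -67.0, 483.75, -3492.69, 25217.19]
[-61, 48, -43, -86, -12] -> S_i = Random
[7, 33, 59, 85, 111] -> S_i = 7 + 26*i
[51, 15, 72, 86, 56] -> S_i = Random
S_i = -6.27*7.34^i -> [-6.27, -46.02, -337.8, -2479.45, -18199.18]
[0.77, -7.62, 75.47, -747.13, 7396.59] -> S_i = 0.77*(-9.90)^i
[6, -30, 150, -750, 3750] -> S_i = 6*-5^i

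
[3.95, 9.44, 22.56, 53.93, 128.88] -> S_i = 3.95*2.39^i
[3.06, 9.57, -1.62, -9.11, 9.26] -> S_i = Random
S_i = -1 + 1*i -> [-1, 0, 1, 2, 3]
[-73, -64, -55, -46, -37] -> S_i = -73 + 9*i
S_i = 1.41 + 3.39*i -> [1.41, 4.8, 8.19, 11.58, 14.97]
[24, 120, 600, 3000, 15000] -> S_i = 24*5^i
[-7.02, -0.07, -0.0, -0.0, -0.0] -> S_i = -7.02*0.01^i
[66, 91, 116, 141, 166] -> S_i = 66 + 25*i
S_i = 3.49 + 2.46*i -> [3.49, 5.95, 8.41, 10.87, 13.33]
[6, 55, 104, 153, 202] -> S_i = 6 + 49*i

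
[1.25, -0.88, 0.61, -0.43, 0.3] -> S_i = 1.25*(-0.70)^i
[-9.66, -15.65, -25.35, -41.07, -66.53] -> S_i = -9.66*1.62^i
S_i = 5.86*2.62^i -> [5.86, 15.35, 40.23, 105.39, 276.12]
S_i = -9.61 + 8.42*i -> [-9.61, -1.19, 7.23, 15.65, 24.07]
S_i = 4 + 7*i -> [4, 11, 18, 25, 32]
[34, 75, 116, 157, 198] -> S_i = 34 + 41*i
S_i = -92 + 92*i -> [-92, 0, 92, 184, 276]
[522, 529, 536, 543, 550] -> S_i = 522 + 7*i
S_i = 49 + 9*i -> [49, 58, 67, 76, 85]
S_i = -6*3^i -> [-6, -18, -54, -162, -486]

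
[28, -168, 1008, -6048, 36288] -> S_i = 28*-6^i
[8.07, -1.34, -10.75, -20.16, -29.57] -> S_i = 8.07 + -9.41*i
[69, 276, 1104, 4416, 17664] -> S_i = 69*4^i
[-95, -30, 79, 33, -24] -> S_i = Random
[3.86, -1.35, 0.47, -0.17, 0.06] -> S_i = 3.86*(-0.35)^i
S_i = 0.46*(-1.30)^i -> [0.46, -0.6, 0.78, -1.01, 1.31]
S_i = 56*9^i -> [56, 504, 4536, 40824, 367416]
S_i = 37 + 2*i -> [37, 39, 41, 43, 45]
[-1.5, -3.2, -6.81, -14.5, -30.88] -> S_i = -1.50*2.13^i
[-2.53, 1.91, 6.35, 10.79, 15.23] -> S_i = -2.53 + 4.44*i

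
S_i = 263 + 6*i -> [263, 269, 275, 281, 287]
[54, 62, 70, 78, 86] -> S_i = 54 + 8*i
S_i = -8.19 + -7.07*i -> [-8.19, -15.26, -22.33, -29.4, -36.47]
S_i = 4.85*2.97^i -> [4.85, 14.4, 42.78, 127.06, 377.37]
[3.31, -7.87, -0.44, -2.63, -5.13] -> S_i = Random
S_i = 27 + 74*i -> [27, 101, 175, 249, 323]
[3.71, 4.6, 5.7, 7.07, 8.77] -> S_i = 3.71*1.24^i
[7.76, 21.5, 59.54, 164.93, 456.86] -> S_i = 7.76*2.77^i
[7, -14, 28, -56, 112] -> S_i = 7*-2^i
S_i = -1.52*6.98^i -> [-1.52, -10.61, -74.06, -516.9, -3607.99]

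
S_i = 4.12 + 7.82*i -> [4.12, 11.94, 19.76, 27.58, 35.4]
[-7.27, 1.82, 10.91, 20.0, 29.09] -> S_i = -7.27 + 9.09*i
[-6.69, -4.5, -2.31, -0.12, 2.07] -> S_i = -6.69 + 2.19*i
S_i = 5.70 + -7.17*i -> [5.7, -1.47, -8.64, -15.81, -22.98]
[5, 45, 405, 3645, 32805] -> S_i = 5*9^i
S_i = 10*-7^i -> [10, -70, 490, -3430, 24010]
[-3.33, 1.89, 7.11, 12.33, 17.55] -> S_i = -3.33 + 5.22*i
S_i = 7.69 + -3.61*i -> [7.69, 4.08, 0.47, -3.14, -6.75]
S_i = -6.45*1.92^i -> [-6.45, -12.38, -23.78, -45.65, -87.65]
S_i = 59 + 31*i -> [59, 90, 121, 152, 183]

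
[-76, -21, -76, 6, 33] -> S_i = Random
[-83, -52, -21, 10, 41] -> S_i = -83 + 31*i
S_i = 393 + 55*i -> [393, 448, 503, 558, 613]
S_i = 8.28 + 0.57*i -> [8.28, 8.85, 9.42, 9.99, 10.56]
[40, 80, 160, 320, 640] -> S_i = 40*2^i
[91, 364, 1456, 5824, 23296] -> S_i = 91*4^i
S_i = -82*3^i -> [-82, -246, -738, -2214, -6642]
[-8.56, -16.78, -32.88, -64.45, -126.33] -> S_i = -8.56*1.96^i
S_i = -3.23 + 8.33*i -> [-3.23, 5.1, 13.43, 21.76, 30.09]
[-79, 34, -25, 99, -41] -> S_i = Random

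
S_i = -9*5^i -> [-9, -45, -225, -1125, -5625]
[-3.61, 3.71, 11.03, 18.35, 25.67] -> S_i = -3.61 + 7.32*i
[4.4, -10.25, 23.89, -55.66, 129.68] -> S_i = 4.40*(-2.33)^i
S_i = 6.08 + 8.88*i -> [6.08, 14.96, 23.84, 32.72, 41.6]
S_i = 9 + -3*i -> [9, 6, 3, 0, -3]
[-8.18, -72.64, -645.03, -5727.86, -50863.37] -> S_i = -8.18*8.88^i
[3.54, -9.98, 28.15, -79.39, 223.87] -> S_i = 3.54*(-2.82)^i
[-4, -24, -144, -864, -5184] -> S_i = -4*6^i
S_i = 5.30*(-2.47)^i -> [5.3, -13.09, 32.33, -79.87, 197.27]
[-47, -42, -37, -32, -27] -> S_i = -47 + 5*i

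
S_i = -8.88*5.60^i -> [-8.88, -49.73, -278.48, -1559.47, -8733.03]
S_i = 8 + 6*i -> [8, 14, 20, 26, 32]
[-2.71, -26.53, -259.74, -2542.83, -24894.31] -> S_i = -2.71*9.79^i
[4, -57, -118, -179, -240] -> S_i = 4 + -61*i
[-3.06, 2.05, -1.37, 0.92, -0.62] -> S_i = -3.06*(-0.67)^i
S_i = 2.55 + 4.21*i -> [2.55, 6.76, 10.97, 15.18, 19.39]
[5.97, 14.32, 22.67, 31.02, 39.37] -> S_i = 5.97 + 8.35*i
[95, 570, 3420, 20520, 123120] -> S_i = 95*6^i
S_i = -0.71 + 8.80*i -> [-0.71, 8.09, 16.89, 25.69, 34.49]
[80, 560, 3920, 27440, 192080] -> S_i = 80*7^i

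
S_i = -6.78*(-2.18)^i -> [-6.78, 14.78, -32.22, 70.24, -153.13]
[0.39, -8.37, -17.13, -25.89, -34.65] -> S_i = 0.39 + -8.76*i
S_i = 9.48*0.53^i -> [9.48, 5.02, 2.66, 1.41, 0.75]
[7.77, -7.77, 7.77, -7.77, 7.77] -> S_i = 7.77*(-1.00)^i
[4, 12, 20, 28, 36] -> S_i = 4 + 8*i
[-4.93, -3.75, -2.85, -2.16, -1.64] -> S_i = -4.93*0.76^i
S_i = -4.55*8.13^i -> [-4.55, -36.99, -300.74, -2445.02, -19878.04]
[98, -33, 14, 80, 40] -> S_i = Random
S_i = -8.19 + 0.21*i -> [-8.19, -7.98, -7.77, -7.56, -7.35]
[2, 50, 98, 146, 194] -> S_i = 2 + 48*i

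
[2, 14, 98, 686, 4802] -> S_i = 2*7^i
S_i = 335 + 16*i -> [335, 351, 367, 383, 399]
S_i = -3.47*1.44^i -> [-3.47, -5.0, -7.2, -10.36, -14.92]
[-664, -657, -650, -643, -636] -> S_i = -664 + 7*i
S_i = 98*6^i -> [98, 588, 3528, 21168, 127008]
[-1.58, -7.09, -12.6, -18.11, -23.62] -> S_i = -1.58 + -5.51*i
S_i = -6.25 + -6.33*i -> [-6.25, -12.58, -18.91, -25.24, -31.57]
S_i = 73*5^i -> [73, 365, 1825, 9125, 45625]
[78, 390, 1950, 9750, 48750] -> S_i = 78*5^i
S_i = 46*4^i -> [46, 184, 736, 2944, 11776]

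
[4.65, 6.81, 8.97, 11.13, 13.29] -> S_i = 4.65 + 2.16*i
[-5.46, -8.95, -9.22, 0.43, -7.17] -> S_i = Random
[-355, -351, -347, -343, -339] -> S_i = -355 + 4*i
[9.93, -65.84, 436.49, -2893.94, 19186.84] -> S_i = 9.93*(-6.63)^i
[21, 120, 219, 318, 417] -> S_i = 21 + 99*i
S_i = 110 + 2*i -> [110, 112, 114, 116, 118]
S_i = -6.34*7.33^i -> [-6.34, -46.47, -340.64, -2496.9, -18302.28]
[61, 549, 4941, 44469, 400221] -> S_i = 61*9^i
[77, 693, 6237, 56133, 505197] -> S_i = 77*9^i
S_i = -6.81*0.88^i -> [-6.81, -5.99, -5.27, -4.64, -4.08]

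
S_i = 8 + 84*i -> [8, 92, 176, 260, 344]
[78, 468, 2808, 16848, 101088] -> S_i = 78*6^i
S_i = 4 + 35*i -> [4, 39, 74, 109, 144]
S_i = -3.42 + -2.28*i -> [-3.42, -5.7, -7.98, -10.26, -12.54]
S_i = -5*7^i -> [-5, -35, -245, -1715, -12005]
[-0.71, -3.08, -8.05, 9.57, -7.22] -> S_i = Random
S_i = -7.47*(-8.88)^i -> [-7.47, 66.33, -589.04, 5230.7, -46448.58]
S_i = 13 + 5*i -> [13, 18, 23, 28, 33]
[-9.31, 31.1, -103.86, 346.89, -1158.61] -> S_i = -9.31*(-3.34)^i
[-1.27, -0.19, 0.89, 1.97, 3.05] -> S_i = -1.27 + 1.08*i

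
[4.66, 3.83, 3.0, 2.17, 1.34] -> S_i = 4.66 + -0.83*i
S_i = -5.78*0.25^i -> [-5.78, -1.44, -0.36, -0.09, -0.02]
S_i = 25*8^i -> [25, 200, 1600, 12800, 102400]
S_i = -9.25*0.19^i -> [-9.25, -1.76, -0.33, -0.06, -0.01]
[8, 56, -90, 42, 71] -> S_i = Random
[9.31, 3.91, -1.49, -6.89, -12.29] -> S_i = 9.31 + -5.40*i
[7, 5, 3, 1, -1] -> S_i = 7 + -2*i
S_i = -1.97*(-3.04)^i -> [-1.97, 5.99, -18.21, 55.35, -168.25]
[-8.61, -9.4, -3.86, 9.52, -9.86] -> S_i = Random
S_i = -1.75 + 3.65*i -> [-1.75, 1.9, 5.55, 9.2, 12.85]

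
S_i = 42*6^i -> [42, 252, 1512, 9072, 54432]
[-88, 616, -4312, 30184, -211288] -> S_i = -88*-7^i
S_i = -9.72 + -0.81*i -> [-9.72, -10.53, -11.34, -12.15, -12.96]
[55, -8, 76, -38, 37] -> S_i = Random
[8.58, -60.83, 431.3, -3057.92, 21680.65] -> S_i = 8.58*(-7.09)^i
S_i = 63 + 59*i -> [63, 122, 181, 240, 299]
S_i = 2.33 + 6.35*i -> [2.33, 8.68, 15.03, 21.38, 27.73]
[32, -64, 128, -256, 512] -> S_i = 32*-2^i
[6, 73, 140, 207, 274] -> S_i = 6 + 67*i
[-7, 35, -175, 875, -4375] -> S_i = -7*-5^i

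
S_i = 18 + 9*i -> [18, 27, 36, 45, 54]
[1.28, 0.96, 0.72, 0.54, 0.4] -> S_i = 1.28*0.75^i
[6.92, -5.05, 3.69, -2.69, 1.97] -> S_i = 6.92*(-0.73)^i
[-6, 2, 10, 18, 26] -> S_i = -6 + 8*i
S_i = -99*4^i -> [-99, -396, -1584, -6336, -25344]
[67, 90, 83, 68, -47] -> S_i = Random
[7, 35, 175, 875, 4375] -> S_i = 7*5^i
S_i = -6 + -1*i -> [-6, -7, -8, -9, -10]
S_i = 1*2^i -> [1, 2, 4, 8, 16]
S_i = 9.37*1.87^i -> [9.37, 17.52, 32.77, 61.27, 114.58]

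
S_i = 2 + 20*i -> [2, 22, 42, 62, 82]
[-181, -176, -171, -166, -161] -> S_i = -181 + 5*i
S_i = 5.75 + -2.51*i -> [5.75, 3.24, 0.73, -1.78, -4.29]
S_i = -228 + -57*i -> [-228, -285, -342, -399, -456]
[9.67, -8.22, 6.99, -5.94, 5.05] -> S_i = 9.67*(-0.85)^i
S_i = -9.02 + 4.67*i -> [-9.02, -4.35, 0.32, 4.99, 9.66]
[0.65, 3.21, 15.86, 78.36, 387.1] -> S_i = 0.65*4.94^i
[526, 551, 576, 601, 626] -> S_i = 526 + 25*i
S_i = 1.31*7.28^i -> [1.31, 9.54, 69.43, 505.44, 3679.57]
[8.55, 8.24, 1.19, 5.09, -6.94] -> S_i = Random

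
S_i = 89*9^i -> [89, 801, 7209, 64881, 583929]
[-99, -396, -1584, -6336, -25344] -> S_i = -99*4^i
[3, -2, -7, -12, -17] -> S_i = 3 + -5*i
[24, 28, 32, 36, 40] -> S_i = 24 + 4*i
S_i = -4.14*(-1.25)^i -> [-4.14, 5.18, -6.47, 8.09, -10.11]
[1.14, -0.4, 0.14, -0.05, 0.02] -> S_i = 1.14*(-0.35)^i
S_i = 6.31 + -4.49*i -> [6.31, 1.82, -2.67, -7.16, -11.65]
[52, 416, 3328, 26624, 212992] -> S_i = 52*8^i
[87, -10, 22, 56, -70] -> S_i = Random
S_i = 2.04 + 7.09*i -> [2.04, 9.13, 16.22, 23.31, 30.4]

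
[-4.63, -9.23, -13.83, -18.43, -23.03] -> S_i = -4.63 + -4.60*i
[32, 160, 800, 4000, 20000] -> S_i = 32*5^i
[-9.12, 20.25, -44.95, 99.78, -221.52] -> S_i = -9.12*(-2.22)^i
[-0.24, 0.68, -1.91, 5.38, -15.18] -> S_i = -0.24*(-2.82)^i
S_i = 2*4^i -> [2, 8, 32, 128, 512]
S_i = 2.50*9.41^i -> [2.5, 23.52, 221.37, 2083.09, 19601.92]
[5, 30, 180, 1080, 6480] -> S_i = 5*6^i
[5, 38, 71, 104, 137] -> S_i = 5 + 33*i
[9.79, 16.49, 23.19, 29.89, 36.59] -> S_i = 9.79 + 6.70*i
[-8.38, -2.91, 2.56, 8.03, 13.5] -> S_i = -8.38 + 5.47*i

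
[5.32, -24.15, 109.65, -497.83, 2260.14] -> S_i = 5.32*(-4.54)^i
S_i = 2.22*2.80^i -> [2.22, 6.22, 17.4, 48.73, 136.45]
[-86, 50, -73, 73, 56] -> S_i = Random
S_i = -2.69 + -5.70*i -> [-2.69, -8.39, -14.09, -19.79, -25.49]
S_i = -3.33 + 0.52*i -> [-3.33, -2.81, -2.29, -1.77, -1.25]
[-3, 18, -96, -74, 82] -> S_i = Random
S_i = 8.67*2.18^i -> [8.67, 18.9, 41.2, 89.82, 195.81]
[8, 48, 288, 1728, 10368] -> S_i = 8*6^i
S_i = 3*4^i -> [3, 12, 48, 192, 768]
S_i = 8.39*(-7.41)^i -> [8.39, -62.17, 460.68, -3413.63, 25295.01]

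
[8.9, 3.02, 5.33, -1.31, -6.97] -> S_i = Random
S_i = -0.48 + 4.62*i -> [-0.48, 4.14, 8.76, 13.38, 18.0]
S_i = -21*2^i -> [-21, -42, -84, -168, -336]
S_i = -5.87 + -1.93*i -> [-5.87, -7.8, -9.73, -11.66, -13.59]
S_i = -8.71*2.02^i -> [-8.71, -17.59, -35.54, -71.79, -145.02]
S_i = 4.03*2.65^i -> [4.03, 10.68, 28.3, 75.0, 198.74]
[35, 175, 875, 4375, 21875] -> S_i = 35*5^i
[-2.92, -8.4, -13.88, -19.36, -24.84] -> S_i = -2.92 + -5.48*i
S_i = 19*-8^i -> [19, -152, 1216, -9728, 77824]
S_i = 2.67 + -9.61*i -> [2.67, -6.94, -16.55, -26.16, -35.77]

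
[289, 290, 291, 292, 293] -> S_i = 289 + 1*i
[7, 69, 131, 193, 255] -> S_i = 7 + 62*i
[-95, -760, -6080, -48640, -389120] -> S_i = -95*8^i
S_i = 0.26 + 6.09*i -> [0.26, 6.35, 12.44, 18.53, 24.62]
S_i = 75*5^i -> [75, 375, 1875, 9375, 46875]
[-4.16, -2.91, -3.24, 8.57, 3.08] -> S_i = Random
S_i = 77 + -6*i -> [77, 71, 65, 59, 53]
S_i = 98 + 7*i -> [98, 105, 112, 119, 126]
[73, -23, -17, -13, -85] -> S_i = Random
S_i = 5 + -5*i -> [5, 0, -5, -10, -15]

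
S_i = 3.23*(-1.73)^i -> [3.23, -5.59, 9.67, -16.72, 28.93]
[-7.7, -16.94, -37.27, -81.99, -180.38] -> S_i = -7.70*2.20^i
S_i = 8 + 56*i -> [8, 64, 120, 176, 232]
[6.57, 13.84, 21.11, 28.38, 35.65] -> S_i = 6.57 + 7.27*i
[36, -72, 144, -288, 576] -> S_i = 36*-2^i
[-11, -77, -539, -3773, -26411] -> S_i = -11*7^i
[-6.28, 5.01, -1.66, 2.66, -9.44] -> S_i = Random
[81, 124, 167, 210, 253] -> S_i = 81 + 43*i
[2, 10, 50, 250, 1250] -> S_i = 2*5^i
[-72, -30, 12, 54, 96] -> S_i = -72 + 42*i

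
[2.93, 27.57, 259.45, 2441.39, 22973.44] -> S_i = 2.93*9.41^i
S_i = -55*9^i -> [-55, -495, -4455, -40095, -360855]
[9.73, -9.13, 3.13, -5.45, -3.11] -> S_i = Random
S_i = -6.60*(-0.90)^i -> [-6.6, 5.94, -5.35, 4.81, -4.33]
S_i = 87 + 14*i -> [87, 101, 115, 129, 143]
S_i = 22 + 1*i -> [22, 23, 24, 25, 26]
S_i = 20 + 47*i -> [20, 67, 114, 161, 208]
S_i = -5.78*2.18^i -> [-5.78, -12.6, -27.47, -59.88, -130.54]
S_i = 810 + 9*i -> [810, 819, 828, 837, 846]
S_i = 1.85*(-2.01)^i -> [1.85, -3.72, 7.47, -15.02, 30.2]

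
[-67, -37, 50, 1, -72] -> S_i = Random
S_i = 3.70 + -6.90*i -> [3.7, -3.2, -10.1, -17.0, -23.9]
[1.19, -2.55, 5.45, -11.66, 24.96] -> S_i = 1.19*(-2.14)^i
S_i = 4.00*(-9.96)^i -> [4.0, -39.84, 396.81, -3952.19, 39363.83]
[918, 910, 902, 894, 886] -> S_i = 918 + -8*i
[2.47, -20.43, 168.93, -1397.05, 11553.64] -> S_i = 2.47*(-8.27)^i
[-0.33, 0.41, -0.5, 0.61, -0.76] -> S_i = -0.33*(-1.23)^i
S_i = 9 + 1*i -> [9, 10, 11, 12, 13]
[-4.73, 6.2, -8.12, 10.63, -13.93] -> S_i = -4.73*(-1.31)^i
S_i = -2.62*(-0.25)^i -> [-2.62, 0.66, -0.16, 0.04, -0.01]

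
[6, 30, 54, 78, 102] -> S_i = 6 + 24*i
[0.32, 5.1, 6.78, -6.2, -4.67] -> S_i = Random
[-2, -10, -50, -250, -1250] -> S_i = -2*5^i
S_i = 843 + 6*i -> [843, 849, 855, 861, 867]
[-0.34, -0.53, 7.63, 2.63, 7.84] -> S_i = Random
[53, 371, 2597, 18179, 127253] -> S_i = 53*7^i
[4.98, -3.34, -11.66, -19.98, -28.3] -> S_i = 4.98 + -8.32*i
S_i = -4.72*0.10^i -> [-4.72, -0.47, -0.05, -0.0, -0.0]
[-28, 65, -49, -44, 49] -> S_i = Random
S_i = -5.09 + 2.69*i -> [-5.09, -2.4, 0.29, 2.98, 5.67]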